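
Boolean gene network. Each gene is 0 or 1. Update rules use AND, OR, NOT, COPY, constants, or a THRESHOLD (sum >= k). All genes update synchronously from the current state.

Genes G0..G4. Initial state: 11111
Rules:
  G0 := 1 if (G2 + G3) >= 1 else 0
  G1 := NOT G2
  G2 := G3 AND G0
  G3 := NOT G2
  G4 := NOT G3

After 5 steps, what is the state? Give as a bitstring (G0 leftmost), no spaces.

Step 1: G0=(1+1>=1)=1 G1=NOT G2=NOT 1=0 G2=G3&G0=1&1=1 G3=NOT G2=NOT 1=0 G4=NOT G3=NOT 1=0 -> 10100
Step 2: G0=(1+0>=1)=1 G1=NOT G2=NOT 1=0 G2=G3&G0=0&1=0 G3=NOT G2=NOT 1=0 G4=NOT G3=NOT 0=1 -> 10001
Step 3: G0=(0+0>=1)=0 G1=NOT G2=NOT 0=1 G2=G3&G0=0&1=0 G3=NOT G2=NOT 0=1 G4=NOT G3=NOT 0=1 -> 01011
Step 4: G0=(0+1>=1)=1 G1=NOT G2=NOT 0=1 G2=G3&G0=1&0=0 G3=NOT G2=NOT 0=1 G4=NOT G3=NOT 1=0 -> 11010
Step 5: G0=(0+1>=1)=1 G1=NOT G2=NOT 0=1 G2=G3&G0=1&1=1 G3=NOT G2=NOT 0=1 G4=NOT G3=NOT 1=0 -> 11110

11110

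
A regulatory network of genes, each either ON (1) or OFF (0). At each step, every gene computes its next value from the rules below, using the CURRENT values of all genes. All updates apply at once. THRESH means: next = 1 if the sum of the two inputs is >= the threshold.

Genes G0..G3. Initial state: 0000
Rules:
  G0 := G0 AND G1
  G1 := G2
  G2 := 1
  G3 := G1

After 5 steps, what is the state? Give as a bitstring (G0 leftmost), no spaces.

Step 1: G0=G0&G1=0&0=0 G1=G2=0 G2=1(const) G3=G1=0 -> 0010
Step 2: G0=G0&G1=0&0=0 G1=G2=1 G2=1(const) G3=G1=0 -> 0110
Step 3: G0=G0&G1=0&1=0 G1=G2=1 G2=1(const) G3=G1=1 -> 0111
Step 4: G0=G0&G1=0&1=0 G1=G2=1 G2=1(const) G3=G1=1 -> 0111
Step 5: G0=G0&G1=0&1=0 G1=G2=1 G2=1(const) G3=G1=1 -> 0111

0111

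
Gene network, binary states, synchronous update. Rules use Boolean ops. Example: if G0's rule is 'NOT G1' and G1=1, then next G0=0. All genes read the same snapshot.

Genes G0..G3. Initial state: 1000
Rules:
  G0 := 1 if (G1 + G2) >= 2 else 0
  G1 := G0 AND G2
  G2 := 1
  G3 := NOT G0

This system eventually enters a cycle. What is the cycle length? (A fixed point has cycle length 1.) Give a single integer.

Step 0: 1000
Step 1: G0=(0+0>=2)=0 G1=G0&G2=1&0=0 G2=1(const) G3=NOT G0=NOT 1=0 -> 0010
Step 2: G0=(0+1>=2)=0 G1=G0&G2=0&1=0 G2=1(const) G3=NOT G0=NOT 0=1 -> 0011
Step 3: G0=(0+1>=2)=0 G1=G0&G2=0&1=0 G2=1(const) G3=NOT G0=NOT 0=1 -> 0011
State from step 3 equals state from step 2 -> cycle length 1

Answer: 1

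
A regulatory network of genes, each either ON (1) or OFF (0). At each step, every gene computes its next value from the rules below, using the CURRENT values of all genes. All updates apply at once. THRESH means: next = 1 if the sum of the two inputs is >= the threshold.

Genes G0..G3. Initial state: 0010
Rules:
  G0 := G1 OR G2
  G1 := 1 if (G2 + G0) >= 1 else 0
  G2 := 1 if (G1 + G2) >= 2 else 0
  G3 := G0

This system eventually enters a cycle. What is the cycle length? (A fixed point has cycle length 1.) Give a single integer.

Answer: 1

Derivation:
Step 0: 0010
Step 1: G0=G1|G2=0|1=1 G1=(1+0>=1)=1 G2=(0+1>=2)=0 G3=G0=0 -> 1100
Step 2: G0=G1|G2=1|0=1 G1=(0+1>=1)=1 G2=(1+0>=2)=0 G3=G0=1 -> 1101
Step 3: G0=G1|G2=1|0=1 G1=(0+1>=1)=1 G2=(1+0>=2)=0 G3=G0=1 -> 1101
State from step 3 equals state from step 2 -> cycle length 1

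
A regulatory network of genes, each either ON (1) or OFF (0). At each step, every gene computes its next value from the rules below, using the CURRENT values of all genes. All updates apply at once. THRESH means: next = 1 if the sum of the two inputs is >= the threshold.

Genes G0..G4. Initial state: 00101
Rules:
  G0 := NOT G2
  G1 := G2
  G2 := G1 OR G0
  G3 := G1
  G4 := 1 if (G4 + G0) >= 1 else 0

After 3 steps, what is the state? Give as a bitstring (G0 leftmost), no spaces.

Step 1: G0=NOT G2=NOT 1=0 G1=G2=1 G2=G1|G0=0|0=0 G3=G1=0 G4=(1+0>=1)=1 -> 01001
Step 2: G0=NOT G2=NOT 0=1 G1=G2=0 G2=G1|G0=1|0=1 G3=G1=1 G4=(1+0>=1)=1 -> 10111
Step 3: G0=NOT G2=NOT 1=0 G1=G2=1 G2=G1|G0=0|1=1 G3=G1=0 G4=(1+1>=1)=1 -> 01101

01101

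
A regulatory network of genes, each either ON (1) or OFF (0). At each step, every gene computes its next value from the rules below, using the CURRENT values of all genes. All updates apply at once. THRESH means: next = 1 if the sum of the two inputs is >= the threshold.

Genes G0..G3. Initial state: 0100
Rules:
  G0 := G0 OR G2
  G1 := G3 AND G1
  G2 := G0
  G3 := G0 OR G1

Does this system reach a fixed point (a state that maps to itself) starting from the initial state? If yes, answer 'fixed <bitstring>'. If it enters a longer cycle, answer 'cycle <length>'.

Step 0: 0100
Step 1: G0=G0|G2=0|0=0 G1=G3&G1=0&1=0 G2=G0=0 G3=G0|G1=0|1=1 -> 0001
Step 2: G0=G0|G2=0|0=0 G1=G3&G1=1&0=0 G2=G0=0 G3=G0|G1=0|0=0 -> 0000
Step 3: G0=G0|G2=0|0=0 G1=G3&G1=0&0=0 G2=G0=0 G3=G0|G1=0|0=0 -> 0000
Fixed point reached at step 2: 0000

Answer: fixed 0000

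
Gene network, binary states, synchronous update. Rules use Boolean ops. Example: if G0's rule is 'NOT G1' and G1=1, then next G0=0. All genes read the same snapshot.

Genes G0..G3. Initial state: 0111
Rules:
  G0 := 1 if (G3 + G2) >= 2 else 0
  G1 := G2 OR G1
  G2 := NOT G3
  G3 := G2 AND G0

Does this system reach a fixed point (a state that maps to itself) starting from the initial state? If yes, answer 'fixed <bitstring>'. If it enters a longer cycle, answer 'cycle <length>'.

Step 0: 0111
Step 1: G0=(1+1>=2)=1 G1=G2|G1=1|1=1 G2=NOT G3=NOT 1=0 G3=G2&G0=1&0=0 -> 1100
Step 2: G0=(0+0>=2)=0 G1=G2|G1=0|1=1 G2=NOT G3=NOT 0=1 G3=G2&G0=0&1=0 -> 0110
Step 3: G0=(0+1>=2)=0 G1=G2|G1=1|1=1 G2=NOT G3=NOT 0=1 G3=G2&G0=1&0=0 -> 0110
Fixed point reached at step 2: 0110

Answer: fixed 0110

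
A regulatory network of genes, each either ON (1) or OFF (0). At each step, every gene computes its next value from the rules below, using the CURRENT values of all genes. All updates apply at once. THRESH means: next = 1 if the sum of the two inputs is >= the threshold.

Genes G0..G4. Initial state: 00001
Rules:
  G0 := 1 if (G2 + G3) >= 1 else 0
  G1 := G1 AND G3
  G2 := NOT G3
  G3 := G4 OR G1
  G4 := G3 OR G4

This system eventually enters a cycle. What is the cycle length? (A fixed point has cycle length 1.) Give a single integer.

Answer: 1

Derivation:
Step 0: 00001
Step 1: G0=(0+0>=1)=0 G1=G1&G3=0&0=0 G2=NOT G3=NOT 0=1 G3=G4|G1=1|0=1 G4=G3|G4=0|1=1 -> 00111
Step 2: G0=(1+1>=1)=1 G1=G1&G3=0&1=0 G2=NOT G3=NOT 1=0 G3=G4|G1=1|0=1 G4=G3|G4=1|1=1 -> 10011
Step 3: G0=(0+1>=1)=1 G1=G1&G3=0&1=0 G2=NOT G3=NOT 1=0 G3=G4|G1=1|0=1 G4=G3|G4=1|1=1 -> 10011
State from step 3 equals state from step 2 -> cycle length 1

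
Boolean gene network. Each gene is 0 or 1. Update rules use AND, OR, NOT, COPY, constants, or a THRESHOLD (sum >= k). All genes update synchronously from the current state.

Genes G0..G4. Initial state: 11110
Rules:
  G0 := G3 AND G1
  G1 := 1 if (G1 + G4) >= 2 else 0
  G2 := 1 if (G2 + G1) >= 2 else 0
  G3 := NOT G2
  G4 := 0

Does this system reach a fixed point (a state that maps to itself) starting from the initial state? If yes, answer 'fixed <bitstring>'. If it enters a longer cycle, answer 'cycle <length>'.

Step 0: 11110
Step 1: G0=G3&G1=1&1=1 G1=(1+0>=2)=0 G2=(1+1>=2)=1 G3=NOT G2=NOT 1=0 G4=0(const) -> 10100
Step 2: G0=G3&G1=0&0=0 G1=(0+0>=2)=0 G2=(1+0>=2)=0 G3=NOT G2=NOT 1=0 G4=0(const) -> 00000
Step 3: G0=G3&G1=0&0=0 G1=(0+0>=2)=0 G2=(0+0>=2)=0 G3=NOT G2=NOT 0=1 G4=0(const) -> 00010
Step 4: G0=G3&G1=1&0=0 G1=(0+0>=2)=0 G2=(0+0>=2)=0 G3=NOT G2=NOT 0=1 G4=0(const) -> 00010
Fixed point reached at step 3: 00010

Answer: fixed 00010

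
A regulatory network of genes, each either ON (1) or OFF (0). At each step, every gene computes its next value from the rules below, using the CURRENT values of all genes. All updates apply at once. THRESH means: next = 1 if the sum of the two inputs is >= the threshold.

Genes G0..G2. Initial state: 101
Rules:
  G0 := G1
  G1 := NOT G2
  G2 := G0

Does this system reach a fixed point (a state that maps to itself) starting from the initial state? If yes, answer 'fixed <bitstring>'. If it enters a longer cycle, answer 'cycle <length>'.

Step 0: 101
Step 1: G0=G1=0 G1=NOT G2=NOT 1=0 G2=G0=1 -> 001
Step 2: G0=G1=0 G1=NOT G2=NOT 1=0 G2=G0=0 -> 000
Step 3: G0=G1=0 G1=NOT G2=NOT 0=1 G2=G0=0 -> 010
Step 4: G0=G1=1 G1=NOT G2=NOT 0=1 G2=G0=0 -> 110
Step 5: G0=G1=1 G1=NOT G2=NOT 0=1 G2=G0=1 -> 111
Step 6: G0=G1=1 G1=NOT G2=NOT 1=0 G2=G0=1 -> 101
Cycle of length 6 starting at step 0 -> no fixed point

Answer: cycle 6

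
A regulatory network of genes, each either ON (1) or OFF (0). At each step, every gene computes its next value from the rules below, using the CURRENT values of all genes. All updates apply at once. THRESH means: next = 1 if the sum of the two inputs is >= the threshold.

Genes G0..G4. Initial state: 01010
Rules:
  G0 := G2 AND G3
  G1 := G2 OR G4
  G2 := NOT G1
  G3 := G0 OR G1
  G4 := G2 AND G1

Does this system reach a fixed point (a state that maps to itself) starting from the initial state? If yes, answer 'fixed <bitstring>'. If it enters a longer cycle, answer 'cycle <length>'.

Step 0: 01010
Step 1: G0=G2&G3=0&1=0 G1=G2|G4=0|0=0 G2=NOT G1=NOT 1=0 G3=G0|G1=0|1=1 G4=G2&G1=0&1=0 -> 00010
Step 2: G0=G2&G3=0&1=0 G1=G2|G4=0|0=0 G2=NOT G1=NOT 0=1 G3=G0|G1=0|0=0 G4=G2&G1=0&0=0 -> 00100
Step 3: G0=G2&G3=1&0=0 G1=G2|G4=1|0=1 G2=NOT G1=NOT 0=1 G3=G0|G1=0|0=0 G4=G2&G1=1&0=0 -> 01100
Step 4: G0=G2&G3=1&0=0 G1=G2|G4=1|0=1 G2=NOT G1=NOT 1=0 G3=G0|G1=0|1=1 G4=G2&G1=1&1=1 -> 01011
Step 5: G0=G2&G3=0&1=0 G1=G2|G4=0|1=1 G2=NOT G1=NOT 1=0 G3=G0|G1=0|1=1 G4=G2&G1=0&1=0 -> 01010
Cycle of length 5 starting at step 0 -> no fixed point

Answer: cycle 5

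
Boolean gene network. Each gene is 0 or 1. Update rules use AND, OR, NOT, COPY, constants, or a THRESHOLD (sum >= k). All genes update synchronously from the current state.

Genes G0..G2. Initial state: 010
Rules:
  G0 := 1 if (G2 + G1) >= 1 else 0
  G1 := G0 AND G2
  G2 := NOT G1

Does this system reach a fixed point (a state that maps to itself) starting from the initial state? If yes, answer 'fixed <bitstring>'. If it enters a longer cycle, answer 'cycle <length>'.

Step 0: 010
Step 1: G0=(0+1>=1)=1 G1=G0&G2=0&0=0 G2=NOT G1=NOT 1=0 -> 100
Step 2: G0=(0+0>=1)=0 G1=G0&G2=1&0=0 G2=NOT G1=NOT 0=1 -> 001
Step 3: G0=(1+0>=1)=1 G1=G0&G2=0&1=0 G2=NOT G1=NOT 0=1 -> 101
Step 4: G0=(1+0>=1)=1 G1=G0&G2=1&1=1 G2=NOT G1=NOT 0=1 -> 111
Step 5: G0=(1+1>=1)=1 G1=G0&G2=1&1=1 G2=NOT G1=NOT 1=0 -> 110
Step 6: G0=(0+1>=1)=1 G1=G0&G2=1&0=0 G2=NOT G1=NOT 1=0 -> 100
Cycle of length 5 starting at step 1 -> no fixed point

Answer: cycle 5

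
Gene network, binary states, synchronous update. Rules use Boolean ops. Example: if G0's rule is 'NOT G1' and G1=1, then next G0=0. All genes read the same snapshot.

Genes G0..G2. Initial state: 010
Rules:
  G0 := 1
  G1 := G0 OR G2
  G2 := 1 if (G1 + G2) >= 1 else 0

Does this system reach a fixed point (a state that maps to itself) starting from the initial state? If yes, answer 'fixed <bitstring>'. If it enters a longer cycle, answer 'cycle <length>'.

Step 0: 010
Step 1: G0=1(const) G1=G0|G2=0|0=0 G2=(1+0>=1)=1 -> 101
Step 2: G0=1(const) G1=G0|G2=1|1=1 G2=(0+1>=1)=1 -> 111
Step 3: G0=1(const) G1=G0|G2=1|1=1 G2=(1+1>=1)=1 -> 111
Fixed point reached at step 2: 111

Answer: fixed 111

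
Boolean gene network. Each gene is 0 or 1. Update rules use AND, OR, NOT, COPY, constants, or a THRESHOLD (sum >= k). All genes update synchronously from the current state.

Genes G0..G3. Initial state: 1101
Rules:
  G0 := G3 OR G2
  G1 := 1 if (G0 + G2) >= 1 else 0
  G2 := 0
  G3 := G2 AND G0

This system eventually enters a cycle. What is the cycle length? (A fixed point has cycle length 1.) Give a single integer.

Step 0: 1101
Step 1: G0=G3|G2=1|0=1 G1=(1+0>=1)=1 G2=0(const) G3=G2&G0=0&1=0 -> 1100
Step 2: G0=G3|G2=0|0=0 G1=(1+0>=1)=1 G2=0(const) G3=G2&G0=0&1=0 -> 0100
Step 3: G0=G3|G2=0|0=0 G1=(0+0>=1)=0 G2=0(const) G3=G2&G0=0&0=0 -> 0000
Step 4: G0=G3|G2=0|0=0 G1=(0+0>=1)=0 G2=0(const) G3=G2&G0=0&0=0 -> 0000
State from step 4 equals state from step 3 -> cycle length 1

Answer: 1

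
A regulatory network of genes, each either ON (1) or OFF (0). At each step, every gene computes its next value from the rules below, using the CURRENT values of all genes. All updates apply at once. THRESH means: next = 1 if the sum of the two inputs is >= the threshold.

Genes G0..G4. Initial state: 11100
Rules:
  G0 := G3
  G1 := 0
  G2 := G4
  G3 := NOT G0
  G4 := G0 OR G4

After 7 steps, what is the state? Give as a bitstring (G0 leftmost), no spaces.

Step 1: G0=G3=0 G1=0(const) G2=G4=0 G3=NOT G0=NOT 1=0 G4=G0|G4=1|0=1 -> 00001
Step 2: G0=G3=0 G1=0(const) G2=G4=1 G3=NOT G0=NOT 0=1 G4=G0|G4=0|1=1 -> 00111
Step 3: G0=G3=1 G1=0(const) G2=G4=1 G3=NOT G0=NOT 0=1 G4=G0|G4=0|1=1 -> 10111
Step 4: G0=G3=1 G1=0(const) G2=G4=1 G3=NOT G0=NOT 1=0 G4=G0|G4=1|1=1 -> 10101
Step 5: G0=G3=0 G1=0(const) G2=G4=1 G3=NOT G0=NOT 1=0 G4=G0|G4=1|1=1 -> 00101
Step 6: G0=G3=0 G1=0(const) G2=G4=1 G3=NOT G0=NOT 0=1 G4=G0|G4=0|1=1 -> 00111
Step 7: G0=G3=1 G1=0(const) G2=G4=1 G3=NOT G0=NOT 0=1 G4=G0|G4=0|1=1 -> 10111

10111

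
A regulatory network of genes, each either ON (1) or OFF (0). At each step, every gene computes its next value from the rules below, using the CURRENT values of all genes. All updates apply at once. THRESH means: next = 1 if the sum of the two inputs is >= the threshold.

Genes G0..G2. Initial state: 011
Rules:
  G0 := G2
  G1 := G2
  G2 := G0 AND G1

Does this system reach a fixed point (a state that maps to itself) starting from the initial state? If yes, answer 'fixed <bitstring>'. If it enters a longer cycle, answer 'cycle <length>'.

Step 0: 011
Step 1: G0=G2=1 G1=G2=1 G2=G0&G1=0&1=0 -> 110
Step 2: G0=G2=0 G1=G2=0 G2=G0&G1=1&1=1 -> 001
Step 3: G0=G2=1 G1=G2=1 G2=G0&G1=0&0=0 -> 110
Cycle of length 2 starting at step 1 -> no fixed point

Answer: cycle 2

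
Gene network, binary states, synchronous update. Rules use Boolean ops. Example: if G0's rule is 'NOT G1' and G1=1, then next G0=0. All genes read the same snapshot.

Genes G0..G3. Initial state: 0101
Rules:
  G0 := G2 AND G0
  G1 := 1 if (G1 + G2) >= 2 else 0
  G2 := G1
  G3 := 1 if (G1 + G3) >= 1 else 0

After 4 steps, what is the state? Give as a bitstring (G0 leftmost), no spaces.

Step 1: G0=G2&G0=0&0=0 G1=(1+0>=2)=0 G2=G1=1 G3=(1+1>=1)=1 -> 0011
Step 2: G0=G2&G0=1&0=0 G1=(0+1>=2)=0 G2=G1=0 G3=(0+1>=1)=1 -> 0001
Step 3: G0=G2&G0=0&0=0 G1=(0+0>=2)=0 G2=G1=0 G3=(0+1>=1)=1 -> 0001
Step 4: G0=G2&G0=0&0=0 G1=(0+0>=2)=0 G2=G1=0 G3=(0+1>=1)=1 -> 0001

0001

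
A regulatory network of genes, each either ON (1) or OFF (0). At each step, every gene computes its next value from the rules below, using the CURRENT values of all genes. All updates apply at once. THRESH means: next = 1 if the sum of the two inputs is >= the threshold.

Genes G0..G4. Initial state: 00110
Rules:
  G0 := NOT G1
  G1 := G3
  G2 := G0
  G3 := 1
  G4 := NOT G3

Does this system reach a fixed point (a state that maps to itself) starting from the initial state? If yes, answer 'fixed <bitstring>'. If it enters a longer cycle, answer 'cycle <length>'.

Step 0: 00110
Step 1: G0=NOT G1=NOT 0=1 G1=G3=1 G2=G0=0 G3=1(const) G4=NOT G3=NOT 1=0 -> 11010
Step 2: G0=NOT G1=NOT 1=0 G1=G3=1 G2=G0=1 G3=1(const) G4=NOT G3=NOT 1=0 -> 01110
Step 3: G0=NOT G1=NOT 1=0 G1=G3=1 G2=G0=0 G3=1(const) G4=NOT G3=NOT 1=0 -> 01010
Step 4: G0=NOT G1=NOT 1=0 G1=G3=1 G2=G0=0 G3=1(const) G4=NOT G3=NOT 1=0 -> 01010
Fixed point reached at step 3: 01010

Answer: fixed 01010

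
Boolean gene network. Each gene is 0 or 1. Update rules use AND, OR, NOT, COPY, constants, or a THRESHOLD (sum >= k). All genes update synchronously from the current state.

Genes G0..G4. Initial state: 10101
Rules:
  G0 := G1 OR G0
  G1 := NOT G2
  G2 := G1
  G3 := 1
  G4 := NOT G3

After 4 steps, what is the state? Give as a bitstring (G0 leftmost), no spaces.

Step 1: G0=G1|G0=0|1=1 G1=NOT G2=NOT 1=0 G2=G1=0 G3=1(const) G4=NOT G3=NOT 0=1 -> 10011
Step 2: G0=G1|G0=0|1=1 G1=NOT G2=NOT 0=1 G2=G1=0 G3=1(const) G4=NOT G3=NOT 1=0 -> 11010
Step 3: G0=G1|G0=1|1=1 G1=NOT G2=NOT 0=1 G2=G1=1 G3=1(const) G4=NOT G3=NOT 1=0 -> 11110
Step 4: G0=G1|G0=1|1=1 G1=NOT G2=NOT 1=0 G2=G1=1 G3=1(const) G4=NOT G3=NOT 1=0 -> 10110

10110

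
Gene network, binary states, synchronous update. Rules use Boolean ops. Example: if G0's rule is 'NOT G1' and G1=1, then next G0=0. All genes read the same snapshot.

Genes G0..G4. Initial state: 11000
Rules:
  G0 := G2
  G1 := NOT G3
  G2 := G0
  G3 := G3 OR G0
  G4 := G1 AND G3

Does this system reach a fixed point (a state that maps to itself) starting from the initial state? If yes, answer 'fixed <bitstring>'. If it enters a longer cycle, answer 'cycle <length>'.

Step 0: 11000
Step 1: G0=G2=0 G1=NOT G3=NOT 0=1 G2=G0=1 G3=G3|G0=0|1=1 G4=G1&G3=1&0=0 -> 01110
Step 2: G0=G2=1 G1=NOT G3=NOT 1=0 G2=G0=0 G3=G3|G0=1|0=1 G4=G1&G3=1&1=1 -> 10011
Step 3: G0=G2=0 G1=NOT G3=NOT 1=0 G2=G0=1 G3=G3|G0=1|1=1 G4=G1&G3=0&1=0 -> 00110
Step 4: G0=G2=1 G1=NOT G3=NOT 1=0 G2=G0=0 G3=G3|G0=1|0=1 G4=G1&G3=0&1=0 -> 10010
Step 5: G0=G2=0 G1=NOT G3=NOT 1=0 G2=G0=1 G3=G3|G0=1|1=1 G4=G1&G3=0&1=0 -> 00110
Cycle of length 2 starting at step 3 -> no fixed point

Answer: cycle 2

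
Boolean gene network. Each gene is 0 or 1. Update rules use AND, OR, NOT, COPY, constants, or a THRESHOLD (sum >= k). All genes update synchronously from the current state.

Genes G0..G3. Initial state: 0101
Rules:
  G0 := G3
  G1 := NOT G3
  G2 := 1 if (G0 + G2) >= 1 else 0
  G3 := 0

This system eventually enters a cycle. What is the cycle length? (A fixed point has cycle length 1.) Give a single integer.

Answer: 1

Derivation:
Step 0: 0101
Step 1: G0=G3=1 G1=NOT G3=NOT 1=0 G2=(0+0>=1)=0 G3=0(const) -> 1000
Step 2: G0=G3=0 G1=NOT G3=NOT 0=1 G2=(1+0>=1)=1 G3=0(const) -> 0110
Step 3: G0=G3=0 G1=NOT G3=NOT 0=1 G2=(0+1>=1)=1 G3=0(const) -> 0110
State from step 3 equals state from step 2 -> cycle length 1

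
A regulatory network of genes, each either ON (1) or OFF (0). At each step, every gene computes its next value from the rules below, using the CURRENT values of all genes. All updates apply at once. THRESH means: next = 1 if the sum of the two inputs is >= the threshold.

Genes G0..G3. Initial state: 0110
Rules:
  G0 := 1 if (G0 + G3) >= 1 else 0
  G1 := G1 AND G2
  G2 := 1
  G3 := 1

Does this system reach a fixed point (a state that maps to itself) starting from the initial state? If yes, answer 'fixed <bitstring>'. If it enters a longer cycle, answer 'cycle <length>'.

Answer: fixed 1111

Derivation:
Step 0: 0110
Step 1: G0=(0+0>=1)=0 G1=G1&G2=1&1=1 G2=1(const) G3=1(const) -> 0111
Step 2: G0=(0+1>=1)=1 G1=G1&G2=1&1=1 G2=1(const) G3=1(const) -> 1111
Step 3: G0=(1+1>=1)=1 G1=G1&G2=1&1=1 G2=1(const) G3=1(const) -> 1111
Fixed point reached at step 2: 1111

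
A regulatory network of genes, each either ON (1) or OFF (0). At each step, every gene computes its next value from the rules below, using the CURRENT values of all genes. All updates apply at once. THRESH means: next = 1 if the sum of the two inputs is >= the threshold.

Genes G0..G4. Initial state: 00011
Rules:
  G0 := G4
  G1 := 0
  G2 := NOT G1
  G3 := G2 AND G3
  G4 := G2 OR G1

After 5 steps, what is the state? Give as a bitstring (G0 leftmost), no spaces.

Step 1: G0=G4=1 G1=0(const) G2=NOT G1=NOT 0=1 G3=G2&G3=0&1=0 G4=G2|G1=0|0=0 -> 10100
Step 2: G0=G4=0 G1=0(const) G2=NOT G1=NOT 0=1 G3=G2&G3=1&0=0 G4=G2|G1=1|0=1 -> 00101
Step 3: G0=G4=1 G1=0(const) G2=NOT G1=NOT 0=1 G3=G2&G3=1&0=0 G4=G2|G1=1|0=1 -> 10101
Step 4: G0=G4=1 G1=0(const) G2=NOT G1=NOT 0=1 G3=G2&G3=1&0=0 G4=G2|G1=1|0=1 -> 10101
Step 5: G0=G4=1 G1=0(const) G2=NOT G1=NOT 0=1 G3=G2&G3=1&0=0 G4=G2|G1=1|0=1 -> 10101

10101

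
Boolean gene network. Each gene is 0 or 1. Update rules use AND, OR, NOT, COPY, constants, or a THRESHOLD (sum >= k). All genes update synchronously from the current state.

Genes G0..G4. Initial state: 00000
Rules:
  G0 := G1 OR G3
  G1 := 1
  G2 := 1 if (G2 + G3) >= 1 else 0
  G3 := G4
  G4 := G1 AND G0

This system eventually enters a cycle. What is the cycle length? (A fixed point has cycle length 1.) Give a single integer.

Step 0: 00000
Step 1: G0=G1|G3=0|0=0 G1=1(const) G2=(0+0>=1)=0 G3=G4=0 G4=G1&G0=0&0=0 -> 01000
Step 2: G0=G1|G3=1|0=1 G1=1(const) G2=(0+0>=1)=0 G3=G4=0 G4=G1&G0=1&0=0 -> 11000
Step 3: G0=G1|G3=1|0=1 G1=1(const) G2=(0+0>=1)=0 G3=G4=0 G4=G1&G0=1&1=1 -> 11001
Step 4: G0=G1|G3=1|0=1 G1=1(const) G2=(0+0>=1)=0 G3=G4=1 G4=G1&G0=1&1=1 -> 11011
Step 5: G0=G1|G3=1|1=1 G1=1(const) G2=(0+1>=1)=1 G3=G4=1 G4=G1&G0=1&1=1 -> 11111
Step 6: G0=G1|G3=1|1=1 G1=1(const) G2=(1+1>=1)=1 G3=G4=1 G4=G1&G0=1&1=1 -> 11111
State from step 6 equals state from step 5 -> cycle length 1

Answer: 1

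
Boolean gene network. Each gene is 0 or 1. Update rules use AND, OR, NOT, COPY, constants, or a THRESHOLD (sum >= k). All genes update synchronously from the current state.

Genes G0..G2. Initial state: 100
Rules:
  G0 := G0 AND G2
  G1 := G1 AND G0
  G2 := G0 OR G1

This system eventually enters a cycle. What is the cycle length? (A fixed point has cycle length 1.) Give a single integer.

Answer: 1

Derivation:
Step 0: 100
Step 1: G0=G0&G2=1&0=0 G1=G1&G0=0&1=0 G2=G0|G1=1|0=1 -> 001
Step 2: G0=G0&G2=0&1=0 G1=G1&G0=0&0=0 G2=G0|G1=0|0=0 -> 000
Step 3: G0=G0&G2=0&0=0 G1=G1&G0=0&0=0 G2=G0|G1=0|0=0 -> 000
State from step 3 equals state from step 2 -> cycle length 1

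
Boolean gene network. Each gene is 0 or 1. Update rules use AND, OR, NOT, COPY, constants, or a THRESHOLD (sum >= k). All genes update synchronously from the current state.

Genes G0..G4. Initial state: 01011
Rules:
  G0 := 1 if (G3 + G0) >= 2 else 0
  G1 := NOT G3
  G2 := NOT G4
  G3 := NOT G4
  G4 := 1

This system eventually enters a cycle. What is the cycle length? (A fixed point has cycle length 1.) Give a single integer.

Answer: 1

Derivation:
Step 0: 01011
Step 1: G0=(1+0>=2)=0 G1=NOT G3=NOT 1=0 G2=NOT G4=NOT 1=0 G3=NOT G4=NOT 1=0 G4=1(const) -> 00001
Step 2: G0=(0+0>=2)=0 G1=NOT G3=NOT 0=1 G2=NOT G4=NOT 1=0 G3=NOT G4=NOT 1=0 G4=1(const) -> 01001
Step 3: G0=(0+0>=2)=0 G1=NOT G3=NOT 0=1 G2=NOT G4=NOT 1=0 G3=NOT G4=NOT 1=0 G4=1(const) -> 01001
State from step 3 equals state from step 2 -> cycle length 1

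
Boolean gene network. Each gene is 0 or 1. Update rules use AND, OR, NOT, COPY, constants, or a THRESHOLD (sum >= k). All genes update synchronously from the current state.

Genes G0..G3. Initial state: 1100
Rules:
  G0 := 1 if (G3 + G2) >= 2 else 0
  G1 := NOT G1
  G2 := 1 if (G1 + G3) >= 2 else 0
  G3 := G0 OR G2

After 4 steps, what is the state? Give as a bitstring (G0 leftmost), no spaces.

Step 1: G0=(0+0>=2)=0 G1=NOT G1=NOT 1=0 G2=(1+0>=2)=0 G3=G0|G2=1|0=1 -> 0001
Step 2: G0=(1+0>=2)=0 G1=NOT G1=NOT 0=1 G2=(0+1>=2)=0 G3=G0|G2=0|0=0 -> 0100
Step 3: G0=(0+0>=2)=0 G1=NOT G1=NOT 1=0 G2=(1+0>=2)=0 G3=G0|G2=0|0=0 -> 0000
Step 4: G0=(0+0>=2)=0 G1=NOT G1=NOT 0=1 G2=(0+0>=2)=0 G3=G0|G2=0|0=0 -> 0100

0100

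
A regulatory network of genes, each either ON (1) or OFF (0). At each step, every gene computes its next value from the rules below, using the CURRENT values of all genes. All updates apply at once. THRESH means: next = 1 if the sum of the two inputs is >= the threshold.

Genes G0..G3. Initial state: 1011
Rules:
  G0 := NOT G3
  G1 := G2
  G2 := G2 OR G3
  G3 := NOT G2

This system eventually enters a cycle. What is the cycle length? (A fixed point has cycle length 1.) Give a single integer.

Answer: 1

Derivation:
Step 0: 1011
Step 1: G0=NOT G3=NOT 1=0 G1=G2=1 G2=G2|G3=1|1=1 G3=NOT G2=NOT 1=0 -> 0110
Step 2: G0=NOT G3=NOT 0=1 G1=G2=1 G2=G2|G3=1|0=1 G3=NOT G2=NOT 1=0 -> 1110
Step 3: G0=NOT G3=NOT 0=1 G1=G2=1 G2=G2|G3=1|0=1 G3=NOT G2=NOT 1=0 -> 1110
State from step 3 equals state from step 2 -> cycle length 1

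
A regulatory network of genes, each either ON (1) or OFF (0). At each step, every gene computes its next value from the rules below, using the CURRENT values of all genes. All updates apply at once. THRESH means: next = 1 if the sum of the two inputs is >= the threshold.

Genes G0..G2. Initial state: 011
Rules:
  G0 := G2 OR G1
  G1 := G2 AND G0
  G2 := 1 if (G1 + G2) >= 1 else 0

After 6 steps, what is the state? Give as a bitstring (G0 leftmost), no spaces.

Step 1: G0=G2|G1=1|1=1 G1=G2&G0=1&0=0 G2=(1+1>=1)=1 -> 101
Step 2: G0=G2|G1=1|0=1 G1=G2&G0=1&1=1 G2=(0+1>=1)=1 -> 111
Step 3: G0=G2|G1=1|1=1 G1=G2&G0=1&1=1 G2=(1+1>=1)=1 -> 111
Step 4: G0=G2|G1=1|1=1 G1=G2&G0=1&1=1 G2=(1+1>=1)=1 -> 111
Step 5: G0=G2|G1=1|1=1 G1=G2&G0=1&1=1 G2=(1+1>=1)=1 -> 111
Step 6: G0=G2|G1=1|1=1 G1=G2&G0=1&1=1 G2=(1+1>=1)=1 -> 111

111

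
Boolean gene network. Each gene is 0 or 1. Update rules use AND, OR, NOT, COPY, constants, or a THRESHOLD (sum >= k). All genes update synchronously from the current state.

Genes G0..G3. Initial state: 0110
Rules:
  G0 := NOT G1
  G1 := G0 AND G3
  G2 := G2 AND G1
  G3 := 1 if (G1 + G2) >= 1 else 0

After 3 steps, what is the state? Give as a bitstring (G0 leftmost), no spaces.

Step 1: G0=NOT G1=NOT 1=0 G1=G0&G3=0&0=0 G2=G2&G1=1&1=1 G3=(1+1>=1)=1 -> 0011
Step 2: G0=NOT G1=NOT 0=1 G1=G0&G3=0&1=0 G2=G2&G1=1&0=0 G3=(0+1>=1)=1 -> 1001
Step 3: G0=NOT G1=NOT 0=1 G1=G0&G3=1&1=1 G2=G2&G1=0&0=0 G3=(0+0>=1)=0 -> 1100

1100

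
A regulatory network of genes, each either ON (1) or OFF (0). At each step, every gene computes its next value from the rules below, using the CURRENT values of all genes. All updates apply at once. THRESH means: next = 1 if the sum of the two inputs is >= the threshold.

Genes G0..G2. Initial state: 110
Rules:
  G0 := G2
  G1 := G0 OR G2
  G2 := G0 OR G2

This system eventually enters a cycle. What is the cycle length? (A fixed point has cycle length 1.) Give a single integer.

Answer: 1

Derivation:
Step 0: 110
Step 1: G0=G2=0 G1=G0|G2=1|0=1 G2=G0|G2=1|0=1 -> 011
Step 2: G0=G2=1 G1=G0|G2=0|1=1 G2=G0|G2=0|1=1 -> 111
Step 3: G0=G2=1 G1=G0|G2=1|1=1 G2=G0|G2=1|1=1 -> 111
State from step 3 equals state from step 2 -> cycle length 1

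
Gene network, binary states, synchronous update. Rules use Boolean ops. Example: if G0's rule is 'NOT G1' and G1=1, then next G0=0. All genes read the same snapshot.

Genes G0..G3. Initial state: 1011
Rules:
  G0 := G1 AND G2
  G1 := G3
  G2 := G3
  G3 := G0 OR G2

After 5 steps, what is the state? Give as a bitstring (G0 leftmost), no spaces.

Step 1: G0=G1&G2=0&1=0 G1=G3=1 G2=G3=1 G3=G0|G2=1|1=1 -> 0111
Step 2: G0=G1&G2=1&1=1 G1=G3=1 G2=G3=1 G3=G0|G2=0|1=1 -> 1111
Step 3: G0=G1&G2=1&1=1 G1=G3=1 G2=G3=1 G3=G0|G2=1|1=1 -> 1111
Step 4: G0=G1&G2=1&1=1 G1=G3=1 G2=G3=1 G3=G0|G2=1|1=1 -> 1111
Step 5: G0=G1&G2=1&1=1 G1=G3=1 G2=G3=1 G3=G0|G2=1|1=1 -> 1111

1111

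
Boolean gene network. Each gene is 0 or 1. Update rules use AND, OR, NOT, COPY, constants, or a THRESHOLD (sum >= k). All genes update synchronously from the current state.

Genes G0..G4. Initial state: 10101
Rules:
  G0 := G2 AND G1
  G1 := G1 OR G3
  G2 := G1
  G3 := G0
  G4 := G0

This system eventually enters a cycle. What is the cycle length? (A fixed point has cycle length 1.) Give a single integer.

Step 0: 10101
Step 1: G0=G2&G1=1&0=0 G1=G1|G3=0|0=0 G2=G1=0 G3=G0=1 G4=G0=1 -> 00011
Step 2: G0=G2&G1=0&0=0 G1=G1|G3=0|1=1 G2=G1=0 G3=G0=0 G4=G0=0 -> 01000
Step 3: G0=G2&G1=0&1=0 G1=G1|G3=1|0=1 G2=G1=1 G3=G0=0 G4=G0=0 -> 01100
Step 4: G0=G2&G1=1&1=1 G1=G1|G3=1|0=1 G2=G1=1 G3=G0=0 G4=G0=0 -> 11100
Step 5: G0=G2&G1=1&1=1 G1=G1|G3=1|0=1 G2=G1=1 G3=G0=1 G4=G0=1 -> 11111
Step 6: G0=G2&G1=1&1=1 G1=G1|G3=1|1=1 G2=G1=1 G3=G0=1 G4=G0=1 -> 11111
State from step 6 equals state from step 5 -> cycle length 1

Answer: 1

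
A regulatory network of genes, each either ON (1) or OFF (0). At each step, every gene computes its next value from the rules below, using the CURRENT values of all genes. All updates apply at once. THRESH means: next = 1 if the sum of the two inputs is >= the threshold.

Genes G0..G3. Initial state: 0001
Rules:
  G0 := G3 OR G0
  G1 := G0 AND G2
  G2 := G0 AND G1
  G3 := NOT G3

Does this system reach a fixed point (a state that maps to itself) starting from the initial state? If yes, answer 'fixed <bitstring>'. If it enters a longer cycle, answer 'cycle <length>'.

Answer: cycle 2

Derivation:
Step 0: 0001
Step 1: G0=G3|G0=1|0=1 G1=G0&G2=0&0=0 G2=G0&G1=0&0=0 G3=NOT G3=NOT 1=0 -> 1000
Step 2: G0=G3|G0=0|1=1 G1=G0&G2=1&0=0 G2=G0&G1=1&0=0 G3=NOT G3=NOT 0=1 -> 1001
Step 3: G0=G3|G0=1|1=1 G1=G0&G2=1&0=0 G2=G0&G1=1&0=0 G3=NOT G3=NOT 1=0 -> 1000
Cycle of length 2 starting at step 1 -> no fixed point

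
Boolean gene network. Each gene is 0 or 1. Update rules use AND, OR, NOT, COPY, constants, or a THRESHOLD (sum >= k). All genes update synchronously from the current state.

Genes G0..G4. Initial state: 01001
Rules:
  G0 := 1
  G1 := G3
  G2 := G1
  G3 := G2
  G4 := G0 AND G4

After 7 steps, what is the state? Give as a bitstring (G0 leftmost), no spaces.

Step 1: G0=1(const) G1=G3=0 G2=G1=1 G3=G2=0 G4=G0&G4=0&1=0 -> 10100
Step 2: G0=1(const) G1=G3=0 G2=G1=0 G3=G2=1 G4=G0&G4=1&0=0 -> 10010
Step 3: G0=1(const) G1=G3=1 G2=G1=0 G3=G2=0 G4=G0&G4=1&0=0 -> 11000
Step 4: G0=1(const) G1=G3=0 G2=G1=1 G3=G2=0 G4=G0&G4=1&0=0 -> 10100
Step 5: G0=1(const) G1=G3=0 G2=G1=0 G3=G2=1 G4=G0&G4=1&0=0 -> 10010
Step 6: G0=1(const) G1=G3=1 G2=G1=0 G3=G2=0 G4=G0&G4=1&0=0 -> 11000
Step 7: G0=1(const) G1=G3=0 G2=G1=1 G3=G2=0 G4=G0&G4=1&0=0 -> 10100

10100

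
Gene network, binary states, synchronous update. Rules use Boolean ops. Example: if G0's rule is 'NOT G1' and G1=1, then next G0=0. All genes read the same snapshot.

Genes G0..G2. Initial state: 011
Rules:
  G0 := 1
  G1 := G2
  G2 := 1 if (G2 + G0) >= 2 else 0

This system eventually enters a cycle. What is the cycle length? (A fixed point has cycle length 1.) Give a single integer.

Step 0: 011
Step 1: G0=1(const) G1=G2=1 G2=(1+0>=2)=0 -> 110
Step 2: G0=1(const) G1=G2=0 G2=(0+1>=2)=0 -> 100
Step 3: G0=1(const) G1=G2=0 G2=(0+1>=2)=0 -> 100
State from step 3 equals state from step 2 -> cycle length 1

Answer: 1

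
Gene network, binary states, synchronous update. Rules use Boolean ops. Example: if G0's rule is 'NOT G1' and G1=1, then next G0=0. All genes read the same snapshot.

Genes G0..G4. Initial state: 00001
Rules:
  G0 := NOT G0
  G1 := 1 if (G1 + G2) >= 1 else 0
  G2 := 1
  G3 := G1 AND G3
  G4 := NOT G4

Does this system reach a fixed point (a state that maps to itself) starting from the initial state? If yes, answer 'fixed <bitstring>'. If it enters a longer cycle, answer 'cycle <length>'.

Answer: cycle 2

Derivation:
Step 0: 00001
Step 1: G0=NOT G0=NOT 0=1 G1=(0+0>=1)=0 G2=1(const) G3=G1&G3=0&0=0 G4=NOT G4=NOT 1=0 -> 10100
Step 2: G0=NOT G0=NOT 1=0 G1=(0+1>=1)=1 G2=1(const) G3=G1&G3=0&0=0 G4=NOT G4=NOT 0=1 -> 01101
Step 3: G0=NOT G0=NOT 0=1 G1=(1+1>=1)=1 G2=1(const) G3=G1&G3=1&0=0 G4=NOT G4=NOT 1=0 -> 11100
Step 4: G0=NOT G0=NOT 1=0 G1=(1+1>=1)=1 G2=1(const) G3=G1&G3=1&0=0 G4=NOT G4=NOT 0=1 -> 01101
Cycle of length 2 starting at step 2 -> no fixed point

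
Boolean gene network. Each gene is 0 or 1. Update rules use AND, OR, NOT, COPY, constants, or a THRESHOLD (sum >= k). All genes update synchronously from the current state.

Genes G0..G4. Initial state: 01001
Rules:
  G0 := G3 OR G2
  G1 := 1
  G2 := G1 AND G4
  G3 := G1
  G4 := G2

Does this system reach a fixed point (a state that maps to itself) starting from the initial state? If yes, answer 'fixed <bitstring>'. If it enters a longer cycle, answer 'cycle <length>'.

Answer: cycle 2

Derivation:
Step 0: 01001
Step 1: G0=G3|G2=0|0=0 G1=1(const) G2=G1&G4=1&1=1 G3=G1=1 G4=G2=0 -> 01110
Step 2: G0=G3|G2=1|1=1 G1=1(const) G2=G1&G4=1&0=0 G3=G1=1 G4=G2=1 -> 11011
Step 3: G0=G3|G2=1|0=1 G1=1(const) G2=G1&G4=1&1=1 G3=G1=1 G4=G2=0 -> 11110
Step 4: G0=G3|G2=1|1=1 G1=1(const) G2=G1&G4=1&0=0 G3=G1=1 G4=G2=1 -> 11011
Cycle of length 2 starting at step 2 -> no fixed point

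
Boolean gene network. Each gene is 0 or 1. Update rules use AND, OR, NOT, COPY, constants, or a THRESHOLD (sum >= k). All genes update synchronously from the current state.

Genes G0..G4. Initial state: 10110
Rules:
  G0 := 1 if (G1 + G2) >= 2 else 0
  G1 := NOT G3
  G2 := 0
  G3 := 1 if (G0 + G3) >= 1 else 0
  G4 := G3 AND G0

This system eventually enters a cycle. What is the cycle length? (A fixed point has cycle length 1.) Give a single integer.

Answer: 1

Derivation:
Step 0: 10110
Step 1: G0=(0+1>=2)=0 G1=NOT G3=NOT 1=0 G2=0(const) G3=(1+1>=1)=1 G4=G3&G0=1&1=1 -> 00011
Step 2: G0=(0+0>=2)=0 G1=NOT G3=NOT 1=0 G2=0(const) G3=(0+1>=1)=1 G4=G3&G0=1&0=0 -> 00010
Step 3: G0=(0+0>=2)=0 G1=NOT G3=NOT 1=0 G2=0(const) G3=(0+1>=1)=1 G4=G3&G0=1&0=0 -> 00010
State from step 3 equals state from step 2 -> cycle length 1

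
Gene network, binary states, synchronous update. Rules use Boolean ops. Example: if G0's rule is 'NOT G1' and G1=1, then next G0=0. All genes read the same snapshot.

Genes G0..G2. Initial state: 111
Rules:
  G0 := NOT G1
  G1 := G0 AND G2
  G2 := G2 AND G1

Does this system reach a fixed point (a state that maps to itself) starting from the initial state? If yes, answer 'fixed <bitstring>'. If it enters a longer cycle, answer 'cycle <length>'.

Step 0: 111
Step 1: G0=NOT G1=NOT 1=0 G1=G0&G2=1&1=1 G2=G2&G1=1&1=1 -> 011
Step 2: G0=NOT G1=NOT 1=0 G1=G0&G2=0&1=0 G2=G2&G1=1&1=1 -> 001
Step 3: G0=NOT G1=NOT 0=1 G1=G0&G2=0&1=0 G2=G2&G1=1&0=0 -> 100
Step 4: G0=NOT G1=NOT 0=1 G1=G0&G2=1&0=0 G2=G2&G1=0&0=0 -> 100
Fixed point reached at step 3: 100

Answer: fixed 100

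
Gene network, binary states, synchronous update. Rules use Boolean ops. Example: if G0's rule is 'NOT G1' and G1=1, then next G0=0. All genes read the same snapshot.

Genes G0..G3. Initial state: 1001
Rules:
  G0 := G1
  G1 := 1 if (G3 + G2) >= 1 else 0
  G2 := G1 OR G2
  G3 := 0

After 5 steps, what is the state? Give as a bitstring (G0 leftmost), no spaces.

Step 1: G0=G1=0 G1=(1+0>=1)=1 G2=G1|G2=0|0=0 G3=0(const) -> 0100
Step 2: G0=G1=1 G1=(0+0>=1)=0 G2=G1|G2=1|0=1 G3=0(const) -> 1010
Step 3: G0=G1=0 G1=(0+1>=1)=1 G2=G1|G2=0|1=1 G3=0(const) -> 0110
Step 4: G0=G1=1 G1=(0+1>=1)=1 G2=G1|G2=1|1=1 G3=0(const) -> 1110
Step 5: G0=G1=1 G1=(0+1>=1)=1 G2=G1|G2=1|1=1 G3=0(const) -> 1110

1110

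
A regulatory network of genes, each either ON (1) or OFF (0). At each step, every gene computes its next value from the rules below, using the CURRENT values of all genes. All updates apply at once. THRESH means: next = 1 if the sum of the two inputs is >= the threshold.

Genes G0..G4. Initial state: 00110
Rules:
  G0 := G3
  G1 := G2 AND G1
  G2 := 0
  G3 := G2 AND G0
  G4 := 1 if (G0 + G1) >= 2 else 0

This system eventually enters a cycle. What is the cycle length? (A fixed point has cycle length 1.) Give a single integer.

Step 0: 00110
Step 1: G0=G3=1 G1=G2&G1=1&0=0 G2=0(const) G3=G2&G0=1&0=0 G4=(0+0>=2)=0 -> 10000
Step 2: G0=G3=0 G1=G2&G1=0&0=0 G2=0(const) G3=G2&G0=0&1=0 G4=(1+0>=2)=0 -> 00000
Step 3: G0=G3=0 G1=G2&G1=0&0=0 G2=0(const) G3=G2&G0=0&0=0 G4=(0+0>=2)=0 -> 00000
State from step 3 equals state from step 2 -> cycle length 1

Answer: 1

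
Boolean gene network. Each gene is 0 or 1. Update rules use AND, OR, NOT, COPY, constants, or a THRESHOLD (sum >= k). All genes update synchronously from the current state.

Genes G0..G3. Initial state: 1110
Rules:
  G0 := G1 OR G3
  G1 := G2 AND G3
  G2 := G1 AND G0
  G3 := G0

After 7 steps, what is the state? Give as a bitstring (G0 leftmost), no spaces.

Step 1: G0=G1|G3=1|0=1 G1=G2&G3=1&0=0 G2=G1&G0=1&1=1 G3=G0=1 -> 1011
Step 2: G0=G1|G3=0|1=1 G1=G2&G3=1&1=1 G2=G1&G0=0&1=0 G3=G0=1 -> 1101
Step 3: G0=G1|G3=1|1=1 G1=G2&G3=0&1=0 G2=G1&G0=1&1=1 G3=G0=1 -> 1011
Step 4: G0=G1|G3=0|1=1 G1=G2&G3=1&1=1 G2=G1&G0=0&1=0 G3=G0=1 -> 1101
Step 5: G0=G1|G3=1|1=1 G1=G2&G3=0&1=0 G2=G1&G0=1&1=1 G3=G0=1 -> 1011
Step 6: G0=G1|G3=0|1=1 G1=G2&G3=1&1=1 G2=G1&G0=0&1=0 G3=G0=1 -> 1101
Step 7: G0=G1|G3=1|1=1 G1=G2&G3=0&1=0 G2=G1&G0=1&1=1 G3=G0=1 -> 1011

1011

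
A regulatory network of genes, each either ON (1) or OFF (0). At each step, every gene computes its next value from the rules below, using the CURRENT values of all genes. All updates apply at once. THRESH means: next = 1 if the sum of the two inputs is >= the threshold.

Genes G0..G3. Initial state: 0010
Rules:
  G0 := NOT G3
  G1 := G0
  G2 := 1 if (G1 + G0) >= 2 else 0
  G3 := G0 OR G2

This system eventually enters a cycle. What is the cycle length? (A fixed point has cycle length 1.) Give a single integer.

Answer: 5

Derivation:
Step 0: 0010
Step 1: G0=NOT G3=NOT 0=1 G1=G0=0 G2=(0+0>=2)=0 G3=G0|G2=0|1=1 -> 1001
Step 2: G0=NOT G3=NOT 1=0 G1=G0=1 G2=(0+1>=2)=0 G3=G0|G2=1|0=1 -> 0101
Step 3: G0=NOT G3=NOT 1=0 G1=G0=0 G2=(1+0>=2)=0 G3=G0|G2=0|0=0 -> 0000
Step 4: G0=NOT G3=NOT 0=1 G1=G0=0 G2=(0+0>=2)=0 G3=G0|G2=0|0=0 -> 1000
Step 5: G0=NOT G3=NOT 0=1 G1=G0=1 G2=(0+1>=2)=0 G3=G0|G2=1|0=1 -> 1101
Step 6: G0=NOT G3=NOT 1=0 G1=G0=1 G2=(1+1>=2)=1 G3=G0|G2=1|0=1 -> 0111
Step 7: G0=NOT G3=NOT 1=0 G1=G0=0 G2=(1+0>=2)=0 G3=G0|G2=0|1=1 -> 0001
Step 8: G0=NOT G3=NOT 1=0 G1=G0=0 G2=(0+0>=2)=0 G3=G0|G2=0|0=0 -> 0000
State from step 8 equals state from step 3 -> cycle length 5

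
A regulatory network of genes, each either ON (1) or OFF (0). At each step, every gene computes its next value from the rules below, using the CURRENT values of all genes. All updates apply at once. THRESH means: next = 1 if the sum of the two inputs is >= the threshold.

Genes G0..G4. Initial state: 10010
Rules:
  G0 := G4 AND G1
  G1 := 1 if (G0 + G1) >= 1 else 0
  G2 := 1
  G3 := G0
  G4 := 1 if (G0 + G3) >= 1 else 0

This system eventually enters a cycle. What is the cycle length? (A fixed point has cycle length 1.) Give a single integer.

Step 0: 10010
Step 1: G0=G4&G1=0&0=0 G1=(1+0>=1)=1 G2=1(const) G3=G0=1 G4=(1+1>=1)=1 -> 01111
Step 2: G0=G4&G1=1&1=1 G1=(0+1>=1)=1 G2=1(const) G3=G0=0 G4=(0+1>=1)=1 -> 11101
Step 3: G0=G4&G1=1&1=1 G1=(1+1>=1)=1 G2=1(const) G3=G0=1 G4=(1+0>=1)=1 -> 11111
Step 4: G0=G4&G1=1&1=1 G1=(1+1>=1)=1 G2=1(const) G3=G0=1 G4=(1+1>=1)=1 -> 11111
State from step 4 equals state from step 3 -> cycle length 1

Answer: 1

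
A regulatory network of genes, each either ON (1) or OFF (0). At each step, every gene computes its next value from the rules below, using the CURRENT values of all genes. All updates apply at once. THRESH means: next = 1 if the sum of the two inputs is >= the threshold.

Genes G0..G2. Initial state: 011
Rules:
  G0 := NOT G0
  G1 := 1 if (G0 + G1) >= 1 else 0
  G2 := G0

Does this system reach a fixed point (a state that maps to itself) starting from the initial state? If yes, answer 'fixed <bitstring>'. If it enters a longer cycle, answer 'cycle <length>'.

Step 0: 011
Step 1: G0=NOT G0=NOT 0=1 G1=(0+1>=1)=1 G2=G0=0 -> 110
Step 2: G0=NOT G0=NOT 1=0 G1=(1+1>=1)=1 G2=G0=1 -> 011
Cycle of length 2 starting at step 0 -> no fixed point

Answer: cycle 2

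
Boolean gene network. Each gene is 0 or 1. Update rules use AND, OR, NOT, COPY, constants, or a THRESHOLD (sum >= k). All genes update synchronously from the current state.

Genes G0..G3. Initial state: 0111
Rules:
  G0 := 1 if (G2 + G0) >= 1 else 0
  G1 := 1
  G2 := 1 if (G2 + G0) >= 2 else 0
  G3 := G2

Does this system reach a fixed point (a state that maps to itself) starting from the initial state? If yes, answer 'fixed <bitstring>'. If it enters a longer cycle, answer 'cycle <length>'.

Answer: fixed 1100

Derivation:
Step 0: 0111
Step 1: G0=(1+0>=1)=1 G1=1(const) G2=(1+0>=2)=0 G3=G2=1 -> 1101
Step 2: G0=(0+1>=1)=1 G1=1(const) G2=(0+1>=2)=0 G3=G2=0 -> 1100
Step 3: G0=(0+1>=1)=1 G1=1(const) G2=(0+1>=2)=0 G3=G2=0 -> 1100
Fixed point reached at step 2: 1100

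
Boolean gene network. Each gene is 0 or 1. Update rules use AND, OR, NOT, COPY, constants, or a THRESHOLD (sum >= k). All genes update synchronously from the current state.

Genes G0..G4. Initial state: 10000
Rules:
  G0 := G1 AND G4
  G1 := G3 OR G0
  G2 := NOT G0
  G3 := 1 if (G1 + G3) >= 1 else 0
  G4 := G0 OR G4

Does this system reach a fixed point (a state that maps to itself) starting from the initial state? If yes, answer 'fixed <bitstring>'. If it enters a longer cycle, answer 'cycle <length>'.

Step 0: 10000
Step 1: G0=G1&G4=0&0=0 G1=G3|G0=0|1=1 G2=NOT G0=NOT 1=0 G3=(0+0>=1)=0 G4=G0|G4=1|0=1 -> 01001
Step 2: G0=G1&G4=1&1=1 G1=G3|G0=0|0=0 G2=NOT G0=NOT 0=1 G3=(1+0>=1)=1 G4=G0|G4=0|1=1 -> 10111
Step 3: G0=G1&G4=0&1=0 G1=G3|G0=1|1=1 G2=NOT G0=NOT 1=0 G3=(0+1>=1)=1 G4=G0|G4=1|1=1 -> 01011
Step 4: G0=G1&G4=1&1=1 G1=G3|G0=1|0=1 G2=NOT G0=NOT 0=1 G3=(1+1>=1)=1 G4=G0|G4=0|1=1 -> 11111
Step 5: G0=G1&G4=1&1=1 G1=G3|G0=1|1=1 G2=NOT G0=NOT 1=0 G3=(1+1>=1)=1 G4=G0|G4=1|1=1 -> 11011
Step 6: G0=G1&G4=1&1=1 G1=G3|G0=1|1=1 G2=NOT G0=NOT 1=0 G3=(1+1>=1)=1 G4=G0|G4=1|1=1 -> 11011
Fixed point reached at step 5: 11011

Answer: fixed 11011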